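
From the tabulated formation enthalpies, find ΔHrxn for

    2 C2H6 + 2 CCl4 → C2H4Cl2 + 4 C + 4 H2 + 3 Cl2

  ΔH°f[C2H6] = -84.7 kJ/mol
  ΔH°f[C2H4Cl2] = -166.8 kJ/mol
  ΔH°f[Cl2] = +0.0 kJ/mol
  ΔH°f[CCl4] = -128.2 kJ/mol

ΔHrxn = 259.0 kJ/mol

Products: 1·(-166.8) + 4·(+0.0) + 4·(+0.0) + 3·(+0.0) = -166.8
Reactants: 2·(-84.7) + 2·(-128.2) = -425.8
ΔHrxn = (-166.8) − (-425.8) = 259.0 kJ/mol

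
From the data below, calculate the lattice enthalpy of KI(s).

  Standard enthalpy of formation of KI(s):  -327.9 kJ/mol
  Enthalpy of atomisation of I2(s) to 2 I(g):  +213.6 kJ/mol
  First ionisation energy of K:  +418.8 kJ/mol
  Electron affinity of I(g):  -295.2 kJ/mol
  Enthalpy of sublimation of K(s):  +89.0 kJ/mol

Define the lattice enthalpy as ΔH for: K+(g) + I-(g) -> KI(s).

U = -647.3 kJ/mol

ΔHf° = 1·ΔHsub + 1·(ΣIE) + 1/2·D(I2) + 1·EA + U
-327.9 = 1·(+89.0) + 1·(+418.8) + 1/2·(+213.6) + 1·(-295.2) + U
U = -327.9 − (+319.4) = -647.3 kJ/mol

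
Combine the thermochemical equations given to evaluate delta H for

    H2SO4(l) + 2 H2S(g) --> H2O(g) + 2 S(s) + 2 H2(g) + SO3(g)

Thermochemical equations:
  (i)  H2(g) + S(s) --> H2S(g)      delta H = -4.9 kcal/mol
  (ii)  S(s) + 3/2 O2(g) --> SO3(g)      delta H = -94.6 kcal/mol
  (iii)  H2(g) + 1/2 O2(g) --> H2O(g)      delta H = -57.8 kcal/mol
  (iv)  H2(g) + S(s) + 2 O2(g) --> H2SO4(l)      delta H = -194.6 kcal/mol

(i) reversed and × 2 (reverse to put H2S(g) on the reactant side; ×2 to match 2 H2S(g) in the target): (-2)·(-4.9) = +9.8 kcal/mol
(ii) as written (SO3(g) already on the product side): -94.6 kcal/mol
(iii) as written (H2O(g) already on the product side): -57.8 kcal/mol
(iv) reversed (H2SO4(l) must end up as a reactant): +194.6 kcal/mol
delta H = (+9.8) + (-94.6) + (-57.8) + (+194.6) = 52.0 kcal/mol

delta H = 52.0 kcal/mol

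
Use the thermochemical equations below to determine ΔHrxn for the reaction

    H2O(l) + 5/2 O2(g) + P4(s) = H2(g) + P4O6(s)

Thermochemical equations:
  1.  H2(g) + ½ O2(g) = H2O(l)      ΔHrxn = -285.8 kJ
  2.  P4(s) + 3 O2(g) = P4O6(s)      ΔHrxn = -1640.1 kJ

eq. 1 reversed: +285.8 kJ
eq. 2 as written: -1640.1 kJ
ΔHrxn = (+285.8) + (-1640.1) = -1354.3 kJ

ΔHrxn = -1354.3 kJ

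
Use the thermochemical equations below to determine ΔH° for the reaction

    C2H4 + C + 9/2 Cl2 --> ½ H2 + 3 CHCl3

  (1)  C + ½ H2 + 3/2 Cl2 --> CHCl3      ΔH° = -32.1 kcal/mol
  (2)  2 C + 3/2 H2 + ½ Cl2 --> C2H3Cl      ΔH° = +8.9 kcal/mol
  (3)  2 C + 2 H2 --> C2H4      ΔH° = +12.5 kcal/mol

ΔH° = -108.8 kcal/mol

(1) × 3 (scale by 3 for the 3 CHCl3): (3)·(-32.1) = -96.3 kcal/mol
(2): not needed (C2H3Cl appears nowhere else).
(3) reversed (C2H4 must end up as a reactant): -12.5 kcal/mol
By Hess's law, ΔH° = (3)·(-32.1) + (-1)·(+12.5) = -108.8 kcal/mol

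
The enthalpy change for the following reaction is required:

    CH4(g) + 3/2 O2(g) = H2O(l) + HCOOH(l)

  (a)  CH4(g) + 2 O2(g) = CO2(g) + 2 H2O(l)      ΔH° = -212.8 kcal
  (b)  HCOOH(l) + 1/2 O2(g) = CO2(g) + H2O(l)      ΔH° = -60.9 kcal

(a) as written (CH4(g) already on the reactant side): -212.8 kcal
(b) reversed (reverse to put HCOOH(l) on the product side): +60.9 kcal
ΔH° = (1)·(-212.8) + (-1)·(-60.9) = -151.9 kcal

ΔH° = -151.9 kcal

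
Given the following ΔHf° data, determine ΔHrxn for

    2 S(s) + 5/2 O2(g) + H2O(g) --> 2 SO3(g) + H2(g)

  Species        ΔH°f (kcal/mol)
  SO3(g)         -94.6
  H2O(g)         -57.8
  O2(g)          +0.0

ΔHrxn = -131.4 kcal/mol

ΔH°rxn = Σ nΔHf°(products) − Σ nΔHf°(reactants).
Products: 2·(-94.6) + 1·(+0.0) = -189.2
Reactants: 2·(+0.0) + 5/2·(+0.0) + 1·(-57.8) = -57.8
ΔHrxn = (-189.2) − (-57.8) = -131.4 kcal/mol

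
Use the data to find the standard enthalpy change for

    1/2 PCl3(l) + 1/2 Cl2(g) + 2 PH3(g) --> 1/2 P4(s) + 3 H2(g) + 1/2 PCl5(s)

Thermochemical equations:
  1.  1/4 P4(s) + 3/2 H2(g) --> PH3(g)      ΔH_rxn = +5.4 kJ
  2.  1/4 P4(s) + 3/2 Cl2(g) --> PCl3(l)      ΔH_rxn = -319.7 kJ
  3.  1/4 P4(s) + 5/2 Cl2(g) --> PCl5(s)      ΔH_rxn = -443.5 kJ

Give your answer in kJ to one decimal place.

eq. 1 reversed and × 2: (-2)·(+5.4) = -10.8 kJ
eq. 2 reversed and × 1/2: (-1/2)·(-319.7) = +159.85 kJ
eq. 3 × 1/2: (1/2)·(-443.5) = -221.75 kJ
Combining the equations, ΔH_rxn = (-10.8) + (+159.85) + (-221.75) = -72.7 kJ

ΔH_rxn = -72.7 kJ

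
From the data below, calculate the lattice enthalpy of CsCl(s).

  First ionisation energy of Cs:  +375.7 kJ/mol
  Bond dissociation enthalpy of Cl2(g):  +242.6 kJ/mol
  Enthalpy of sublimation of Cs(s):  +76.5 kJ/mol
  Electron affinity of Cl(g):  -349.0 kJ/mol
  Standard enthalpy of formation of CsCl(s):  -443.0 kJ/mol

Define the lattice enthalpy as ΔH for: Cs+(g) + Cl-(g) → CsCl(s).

ΔHf° = 1·ΔHsub + 1·(ΣIE) + 1/2·D(Cl2) + 1·EA + U
-443.0 = 1·(+76.5) + 1·(+375.7) + 1/2·(+242.6) + 1·(-349.0) + U
U = -443.0 − (+224.5) = -667.5 kJ/mol

U = -667.5 kJ/mol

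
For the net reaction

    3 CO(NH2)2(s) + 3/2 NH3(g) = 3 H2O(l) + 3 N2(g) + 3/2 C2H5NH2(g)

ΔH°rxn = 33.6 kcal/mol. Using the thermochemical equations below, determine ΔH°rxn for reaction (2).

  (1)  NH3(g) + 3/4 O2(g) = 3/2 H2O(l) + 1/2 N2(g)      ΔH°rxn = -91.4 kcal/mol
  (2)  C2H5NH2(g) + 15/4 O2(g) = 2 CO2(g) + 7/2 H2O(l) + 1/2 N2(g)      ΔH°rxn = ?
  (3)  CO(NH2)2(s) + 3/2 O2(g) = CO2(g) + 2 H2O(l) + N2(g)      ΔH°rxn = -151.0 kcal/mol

(1) × 3/2: (3/2)·(-91.4) = -137.1 kcal/mol
(2) reversed and × 3/2: contributes −3/2·x
(3) × 3: (3)·(-151.0) = -453.0 kcal/mol
+33.6 = (-137.1) + (-453.0) − 3/2·x
x = (+33.6 − (-590.1)) / (-3/2) = -415.8 kcal/mol

ΔH°rxn = -415.8 kcal/mol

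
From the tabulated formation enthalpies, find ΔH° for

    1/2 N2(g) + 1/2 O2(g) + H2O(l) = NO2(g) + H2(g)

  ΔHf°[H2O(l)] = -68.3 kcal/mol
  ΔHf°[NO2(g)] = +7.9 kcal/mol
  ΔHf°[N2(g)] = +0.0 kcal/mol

ΔH° = 76.2 kcal/mol

Products: 1·(+7.9) + 1·(+0.0) = +7.9
Reactants: 1/2·(+0.0) + 1/2·(+0.0) + 1·(-68.3) = -68.3
ΔH° = (+7.9) − (-68.3) = 76.2 kcal/mol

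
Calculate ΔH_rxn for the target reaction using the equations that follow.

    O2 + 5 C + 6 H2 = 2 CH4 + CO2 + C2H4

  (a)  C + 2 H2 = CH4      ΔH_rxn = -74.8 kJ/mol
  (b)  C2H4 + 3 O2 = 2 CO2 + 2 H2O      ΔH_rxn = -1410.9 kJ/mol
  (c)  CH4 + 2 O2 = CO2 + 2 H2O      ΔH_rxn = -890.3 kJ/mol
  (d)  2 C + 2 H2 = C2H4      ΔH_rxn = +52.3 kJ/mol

(a) as written: -74.8 kJ/mol
(b) as written: -1410.9 kJ/mol
(c) reversed: +890.3 kJ/mol
(d) × 2: (2)·(+52.3) = +104.6 kJ/mol
ΔH_rxn = (-74.8) + (-1410.9) + (+890.3) + (+104.6) = -490.8 kJ/mol

ΔH_rxn = -490.8 kJ/mol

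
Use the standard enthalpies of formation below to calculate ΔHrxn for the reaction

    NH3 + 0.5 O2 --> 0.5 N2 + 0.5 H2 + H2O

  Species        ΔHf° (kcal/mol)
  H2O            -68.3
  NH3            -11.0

ΔH°rxn = Σ nΔHf°(products) − Σ nΔHf°(reactants).
Products: 1/2·(+0.0) + 1/2·(+0.0) + 1·(-68.3) = -68.3
Reactants: 1·(-11.0) + 1/2·(+0.0) = -11.0
ΔHrxn = (-68.3) − (-11.0) = -57.3 kcal/mol

ΔHrxn = -57.3 kcal/mol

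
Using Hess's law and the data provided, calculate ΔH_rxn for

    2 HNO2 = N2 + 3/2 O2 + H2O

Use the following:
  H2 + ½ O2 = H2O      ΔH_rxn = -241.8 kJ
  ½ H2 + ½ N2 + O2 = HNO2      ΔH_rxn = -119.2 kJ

equation 1 as written: -241.8 kJ
equation 2 reversed and × 2: (-2)·(-119.2) = +238.4 kJ
ΔH_rxn = (-241.8) + (+238.4) = -3.4 kJ

ΔH_rxn = -3.4 kJ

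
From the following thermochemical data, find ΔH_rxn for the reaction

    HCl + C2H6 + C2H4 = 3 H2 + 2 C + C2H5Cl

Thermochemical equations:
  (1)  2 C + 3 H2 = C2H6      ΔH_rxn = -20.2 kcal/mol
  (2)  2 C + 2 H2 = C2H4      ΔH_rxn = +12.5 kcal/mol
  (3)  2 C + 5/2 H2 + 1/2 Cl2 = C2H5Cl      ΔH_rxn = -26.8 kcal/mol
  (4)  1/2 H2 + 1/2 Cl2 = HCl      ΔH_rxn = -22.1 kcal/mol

(1) reversed (C2H6 must end up as a reactant): +20.2 kcal/mol
(2) reversed (reverse to put C2H4 on the reactant side): -12.5 kcal/mol
(3) as written (C2H5Cl already on the product side): -26.8 kcal/mol
(4) reversed (reverse to put HCl on the reactant side): +22.1 kcal/mol
Since enthalpy is a state function, ΔH_rxn = (-1)·(-20.2) + (-1)·(+12.5) + (1)·(-26.8) + (-1)·(-22.1) = 3.0 kcal/mol

ΔH_rxn = 3.0 kcal/mol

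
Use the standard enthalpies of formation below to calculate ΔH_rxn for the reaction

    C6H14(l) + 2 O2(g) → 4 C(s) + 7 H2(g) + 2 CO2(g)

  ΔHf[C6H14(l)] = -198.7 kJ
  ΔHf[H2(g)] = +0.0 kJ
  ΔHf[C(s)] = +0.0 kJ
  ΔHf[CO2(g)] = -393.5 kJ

ΔH_rxn = -588.3 kJ

Products: 4·(+0.0) + 7·(+0.0) + 2·(-393.5) = -787.0
Reactants: 1·(-198.7) + 2·(+0.0) = -198.7
ΔH_rxn = (-787.0) − (-198.7) = -588.3 kJ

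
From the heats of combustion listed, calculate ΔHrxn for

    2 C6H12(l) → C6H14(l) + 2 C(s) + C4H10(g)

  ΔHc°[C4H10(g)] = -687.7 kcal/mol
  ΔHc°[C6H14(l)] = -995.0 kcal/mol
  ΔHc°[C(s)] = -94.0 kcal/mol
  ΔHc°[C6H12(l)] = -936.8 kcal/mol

ΔHrxn = -2.9 kcal/mol

Using ΔH = Σ nΔHc°(reactants) − Σ nΔHc°(products):
= [2·(-936.8)] − [1·(-995.0) + 2·(-94.0) + 1·(-687.7)]
= -2.9 kcal/mol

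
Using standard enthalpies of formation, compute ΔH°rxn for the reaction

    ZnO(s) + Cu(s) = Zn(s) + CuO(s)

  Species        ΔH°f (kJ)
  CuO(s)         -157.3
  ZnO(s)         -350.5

Products: 1·(+0.0) + 1·(-157.3) = -157.3
Reactants: 1·(-350.5) + 1·(+0.0) = -350.5
ΔH°rxn = (-157.3) − (-350.5) = 193.2 kJ

ΔH°rxn = 193.2 kJ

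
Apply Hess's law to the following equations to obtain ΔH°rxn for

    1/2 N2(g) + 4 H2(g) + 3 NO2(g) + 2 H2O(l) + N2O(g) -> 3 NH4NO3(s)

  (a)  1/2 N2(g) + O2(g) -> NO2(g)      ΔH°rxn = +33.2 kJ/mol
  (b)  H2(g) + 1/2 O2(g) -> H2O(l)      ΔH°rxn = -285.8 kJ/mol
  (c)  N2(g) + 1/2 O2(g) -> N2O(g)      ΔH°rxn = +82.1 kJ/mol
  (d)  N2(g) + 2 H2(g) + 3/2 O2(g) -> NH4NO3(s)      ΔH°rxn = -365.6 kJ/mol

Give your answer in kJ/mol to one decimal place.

ΔH°rxn = -706.9 kJ/mol

(a) reversed and × 3: (-3)·(+33.2) = -99.6 kJ/mol
(b) reversed and × 2: (-2)·(-285.8) = +571.6 kJ/mol
(c) reversed: -82.1 kJ/mol
(d) × 3: (3)·(-365.6) = -1096.8 kJ/mol
By Hess's law, ΔH°rxn = (-3)·(+33.2) + (-2)·(-285.8) + (-1)·(+82.1) + (3)·(-365.6) = -706.9 kJ/mol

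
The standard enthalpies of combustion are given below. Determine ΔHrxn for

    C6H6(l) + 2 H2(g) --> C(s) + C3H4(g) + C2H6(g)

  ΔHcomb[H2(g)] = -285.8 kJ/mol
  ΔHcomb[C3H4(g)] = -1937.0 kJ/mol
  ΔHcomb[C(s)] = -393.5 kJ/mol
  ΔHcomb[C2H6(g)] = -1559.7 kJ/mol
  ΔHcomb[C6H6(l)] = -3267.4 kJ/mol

Using ΔH = Σ nΔHc°(reactants) − Σ nΔHc°(products):
= [1·(-3267.4) + 2·(-285.8)] − [1·(-393.5) + 1·(-1937.0) + 1·(-1559.7)]
= 51.2 kJ/mol

ΔHrxn = 51.2 kJ/mol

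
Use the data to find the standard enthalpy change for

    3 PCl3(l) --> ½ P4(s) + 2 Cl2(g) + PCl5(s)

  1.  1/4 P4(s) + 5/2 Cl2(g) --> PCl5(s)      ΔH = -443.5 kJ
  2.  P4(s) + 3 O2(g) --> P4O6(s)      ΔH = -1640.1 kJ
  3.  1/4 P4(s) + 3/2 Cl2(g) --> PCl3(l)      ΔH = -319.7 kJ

eq. 1 as written (PCl5(s) already on the product side): -443.5 kJ
eq. 2: not needed (O2(g) appears nowhere else).
eq. 3 reversed and × 3 (PCl3(l) must end up as a reactant; scale by 3 for the 3 PCl3(l)): (-3)·(-319.7) = +959.1 kJ
By Hess's law, ΔH = (1)·(-443.5) + (-3)·(-319.7) = 515.6 kJ

ΔH = 515.6 kJ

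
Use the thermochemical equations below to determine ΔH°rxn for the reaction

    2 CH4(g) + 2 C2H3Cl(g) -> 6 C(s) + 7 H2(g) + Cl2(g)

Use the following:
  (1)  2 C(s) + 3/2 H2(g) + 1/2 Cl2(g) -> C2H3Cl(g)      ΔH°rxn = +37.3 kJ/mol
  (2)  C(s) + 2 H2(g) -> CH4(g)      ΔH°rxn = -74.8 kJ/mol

(1) reversed and × 2: (-2)·(+37.3) = -74.6 kJ/mol
(2) reversed and × 2: (-2)·(-74.8) = +149.6 kJ/mol
ΔH°rxn = (-2)·(+37.3) + (-2)·(-74.8) = 75.0 kJ/mol

ΔH°rxn = 75.0 kJ/mol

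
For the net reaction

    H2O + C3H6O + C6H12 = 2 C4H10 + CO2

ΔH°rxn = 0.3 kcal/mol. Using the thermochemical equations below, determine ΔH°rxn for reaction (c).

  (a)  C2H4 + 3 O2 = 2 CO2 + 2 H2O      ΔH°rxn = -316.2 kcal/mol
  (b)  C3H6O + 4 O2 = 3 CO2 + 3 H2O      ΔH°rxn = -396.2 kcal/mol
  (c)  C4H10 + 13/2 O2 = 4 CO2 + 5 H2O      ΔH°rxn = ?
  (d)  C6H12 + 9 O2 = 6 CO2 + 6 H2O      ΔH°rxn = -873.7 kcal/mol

(a): not needed.
(b) as written: -396.2 kcal/mol
(c) reversed and × 2: contributes −2·x
(d) as written: -873.7 kcal/mol
+0.3 = (-396.2) + (-873.7) − 2·x
x = (+0.3 − (-1269.9)) / (-2) = -635.1 kcal/mol

ΔH°rxn = -635.1 kcal/mol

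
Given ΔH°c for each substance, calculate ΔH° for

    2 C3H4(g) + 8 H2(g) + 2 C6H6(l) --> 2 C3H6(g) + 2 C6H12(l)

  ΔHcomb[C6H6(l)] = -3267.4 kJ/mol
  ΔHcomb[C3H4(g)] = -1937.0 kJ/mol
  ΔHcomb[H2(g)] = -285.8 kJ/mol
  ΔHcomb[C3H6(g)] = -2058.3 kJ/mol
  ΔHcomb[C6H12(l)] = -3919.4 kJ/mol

Using ΔH = Σ nΔHc°(reactants) − Σ nΔHc°(products):
= [2·(-1937.0) + 8·(-285.8) + 2·(-3267.4)] − [2·(-2058.3) + 2·(-3919.4)]
= -739.8 kJ/mol

ΔH° = -739.8 kJ/mol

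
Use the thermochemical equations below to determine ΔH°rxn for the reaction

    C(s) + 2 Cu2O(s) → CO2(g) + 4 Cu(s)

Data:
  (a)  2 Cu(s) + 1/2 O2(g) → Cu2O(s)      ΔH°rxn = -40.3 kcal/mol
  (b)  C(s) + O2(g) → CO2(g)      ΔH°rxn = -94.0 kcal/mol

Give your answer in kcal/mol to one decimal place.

(a) reversed and × 2 (Cu2O(s) must end up as a reactant; ×2 to match 2 Cu2O(s) in the target): (-2)·(-40.3) = +80.6 kcal/mol
(b) as written (CO2(g) already on the product side): -94.0 kcal/mol
ΔH°rxn = (+80.6) + (-94.0) = -13.4 kcal/mol

ΔH°rxn = -13.4 kcal/mol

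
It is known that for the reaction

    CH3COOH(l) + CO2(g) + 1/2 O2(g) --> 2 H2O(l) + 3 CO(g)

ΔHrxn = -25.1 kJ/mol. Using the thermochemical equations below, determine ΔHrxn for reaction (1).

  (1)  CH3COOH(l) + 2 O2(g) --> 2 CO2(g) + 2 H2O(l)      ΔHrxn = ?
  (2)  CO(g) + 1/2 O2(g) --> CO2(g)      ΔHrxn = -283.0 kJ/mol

ΔHrxn = -874.1 kJ/mol

(1) as written: contributes x
(2) reversed and × 3: (-3)·(-283.0) = +849.0 kJ/mol
-25.1 = (+849.0) + x
x = (-25.1 − (+849.0)) / (1) = -874.1 kJ/mol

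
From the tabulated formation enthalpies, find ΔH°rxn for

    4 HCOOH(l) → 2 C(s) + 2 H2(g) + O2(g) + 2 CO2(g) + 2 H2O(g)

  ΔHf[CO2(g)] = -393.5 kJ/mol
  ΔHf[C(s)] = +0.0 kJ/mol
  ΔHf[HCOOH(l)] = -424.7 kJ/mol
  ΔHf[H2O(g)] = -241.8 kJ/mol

ΔH°rxn = 428.2 kJ/mol

Products: 2·(+0.0) + 2·(+0.0) + 1·(+0.0) + 2·(-393.5) + 2·(-241.8) = -1270.6
Reactants: 4·(-424.7) = -1698.8
ΔH°rxn = (-1270.6) − (-1698.8) = 428.2 kJ/mol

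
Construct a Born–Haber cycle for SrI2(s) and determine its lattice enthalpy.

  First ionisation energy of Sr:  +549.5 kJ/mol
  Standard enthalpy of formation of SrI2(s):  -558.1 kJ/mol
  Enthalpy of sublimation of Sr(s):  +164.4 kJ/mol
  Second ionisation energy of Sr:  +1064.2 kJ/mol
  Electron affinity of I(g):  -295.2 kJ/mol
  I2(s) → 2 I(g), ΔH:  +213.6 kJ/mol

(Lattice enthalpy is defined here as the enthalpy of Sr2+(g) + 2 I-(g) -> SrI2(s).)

ΔHf° = 1·ΔHsub + 1·(ΣIE) + 1·D(I2) + 2·EA + U
-558.1 = 1·(+164.4) + 1·(+1613.7) + 1·(+213.6) + 2·(-295.2) + U
U = -558.1 − (+1401.3) = -1959.4 kJ/mol

U = -1959.4 kJ/mol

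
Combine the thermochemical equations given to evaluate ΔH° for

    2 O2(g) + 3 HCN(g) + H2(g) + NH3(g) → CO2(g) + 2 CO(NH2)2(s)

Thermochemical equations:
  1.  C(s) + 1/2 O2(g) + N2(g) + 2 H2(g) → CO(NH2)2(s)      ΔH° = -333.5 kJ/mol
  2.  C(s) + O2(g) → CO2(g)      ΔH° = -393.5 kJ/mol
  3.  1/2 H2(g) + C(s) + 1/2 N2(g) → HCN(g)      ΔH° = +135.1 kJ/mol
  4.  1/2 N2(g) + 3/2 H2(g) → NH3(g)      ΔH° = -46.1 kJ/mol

ΔH° = -1419.7 kJ/mol

eq. 1 × 2 (×2 to match 2 CO(NH2)2(s) in the target): (2)·(-333.5) = -667.0 kJ/mol
eq. 2 as written (CO2(g) already on the product side): -393.5 kJ/mol
eq. 3 reversed and × 3 (HCN(g) must end up as a reactant; ×3 to match 3 HCN(g) in the target): (-3)·(+135.1) = -405.3 kJ/mol
eq. 4 reversed (NH3(g) must end up as a reactant): +46.1 kJ/mol
ΔH° = (-667.0) + (-393.5) + (-405.3) + (+46.1) = -1419.7 kJ/mol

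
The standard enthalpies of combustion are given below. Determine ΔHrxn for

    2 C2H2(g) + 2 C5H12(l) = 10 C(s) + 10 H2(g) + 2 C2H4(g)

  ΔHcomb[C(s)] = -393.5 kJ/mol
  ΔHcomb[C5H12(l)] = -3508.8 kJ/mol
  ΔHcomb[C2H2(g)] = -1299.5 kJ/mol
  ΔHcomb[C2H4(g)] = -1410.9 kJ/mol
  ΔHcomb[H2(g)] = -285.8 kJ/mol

Using ΔH = Σ nΔHc°(reactants) − Σ nΔHc°(products):
= [2·(-1299.5) + 2·(-3508.8)] − [10·(-393.5) + 10·(-285.8) + 2·(-1410.9)]
= -1.8 kJ/mol

ΔHrxn = -1.8 kJ/mol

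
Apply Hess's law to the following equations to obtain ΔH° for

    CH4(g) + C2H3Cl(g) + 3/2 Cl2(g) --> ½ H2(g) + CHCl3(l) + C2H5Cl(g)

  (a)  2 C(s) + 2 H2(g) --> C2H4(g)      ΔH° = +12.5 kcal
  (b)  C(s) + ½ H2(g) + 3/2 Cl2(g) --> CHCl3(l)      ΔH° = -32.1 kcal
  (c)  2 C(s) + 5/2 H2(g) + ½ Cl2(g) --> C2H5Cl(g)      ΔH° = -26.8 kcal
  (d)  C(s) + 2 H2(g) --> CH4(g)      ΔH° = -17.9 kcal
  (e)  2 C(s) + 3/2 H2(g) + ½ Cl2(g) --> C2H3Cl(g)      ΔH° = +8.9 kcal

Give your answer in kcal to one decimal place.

ΔH° = -49.9 kcal

(a): not needed (C2H4(g) appears nowhere else).
(b) as written (CHCl3(l) already on the product side): -32.1 kcal
(c) as written (C2H5Cl(g) already on the product side): -26.8 kcal
(d) reversed (reverse to put CH4(g) on the reactant side): +17.9 kcal
(e) reversed (C2H3Cl(g) must end up as a reactant): -8.9 kcal
Combining the equations, ΔH° = (-32.1) + (-26.8) + (+17.9) + (-8.9) = -49.9 kcal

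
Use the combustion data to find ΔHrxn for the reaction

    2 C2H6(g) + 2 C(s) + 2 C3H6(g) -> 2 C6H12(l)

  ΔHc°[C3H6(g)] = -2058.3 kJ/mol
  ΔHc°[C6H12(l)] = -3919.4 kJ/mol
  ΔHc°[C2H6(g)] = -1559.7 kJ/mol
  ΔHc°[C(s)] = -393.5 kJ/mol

ΔHrxn = -184.2 kJ/mol

Using ΔH = Σ nΔHc°(reactants) − Σ nΔHc°(products):
= [2·(-1559.7) + 2·(-393.5) + 2·(-2058.3)] − [2·(-3919.4)]
= -184.2 kJ/mol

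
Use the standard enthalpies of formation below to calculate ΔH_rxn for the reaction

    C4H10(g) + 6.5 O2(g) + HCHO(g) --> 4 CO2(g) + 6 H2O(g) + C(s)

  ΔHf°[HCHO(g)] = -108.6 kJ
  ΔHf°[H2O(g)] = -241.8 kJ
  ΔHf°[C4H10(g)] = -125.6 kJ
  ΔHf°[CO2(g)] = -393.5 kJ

ΔH_rxn = -2790.6 kJ

Products: 4·(-393.5) + 6·(-241.8) + 1·(+0.0) = -3024.8
Reactants: 1·(-125.6) + 13/2·(+0.0) + 1·(-108.6) = -234.2
ΔH_rxn = (-3024.8) − (-234.2) = -2790.6 kJ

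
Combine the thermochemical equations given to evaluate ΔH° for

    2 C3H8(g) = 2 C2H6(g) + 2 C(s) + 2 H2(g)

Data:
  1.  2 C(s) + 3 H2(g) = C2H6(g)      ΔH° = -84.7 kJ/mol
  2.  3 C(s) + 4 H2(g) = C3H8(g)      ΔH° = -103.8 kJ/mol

eq. 1 × 2 (scale by 2 for the 2 C2H6(g)): (2)·(-84.7) = -169.4 kJ/mol
eq. 2 reversed and × 2 (reverse to put C3H8(g) on the reactant side; ×2 to match 2 C3H8(g) in the target): (-2)·(-103.8) = +207.6 kJ/mol
ΔH° = (-169.4) + (+207.6) = 38.2 kJ/mol

ΔH° = 38.2 kJ/mol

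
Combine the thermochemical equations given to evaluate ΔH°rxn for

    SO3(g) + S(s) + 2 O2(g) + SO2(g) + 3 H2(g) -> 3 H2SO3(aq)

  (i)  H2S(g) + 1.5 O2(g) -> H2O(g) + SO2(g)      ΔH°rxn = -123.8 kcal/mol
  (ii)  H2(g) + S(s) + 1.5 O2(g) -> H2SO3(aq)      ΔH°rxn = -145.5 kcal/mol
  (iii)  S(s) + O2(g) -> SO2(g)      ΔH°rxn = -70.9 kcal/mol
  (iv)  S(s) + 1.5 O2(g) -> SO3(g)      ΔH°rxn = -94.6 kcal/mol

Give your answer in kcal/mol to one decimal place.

ΔH°rxn = -271.0 kcal/mol

(i): not needed (H2S(g) appears nowhere else).
(ii) × 3 (scale by 3 for the 3 H2SO3(aq)): (3)·(-145.5) = -436.5 kcal/mol
(iii) reversed: +70.9 kcal/mol
(iv) reversed (reverse to put SO3(g) on the reactant side): +94.6 kcal/mol
ΔH°rxn = (-436.5) + (+70.9) + (+94.6) = -271.0 kcal/mol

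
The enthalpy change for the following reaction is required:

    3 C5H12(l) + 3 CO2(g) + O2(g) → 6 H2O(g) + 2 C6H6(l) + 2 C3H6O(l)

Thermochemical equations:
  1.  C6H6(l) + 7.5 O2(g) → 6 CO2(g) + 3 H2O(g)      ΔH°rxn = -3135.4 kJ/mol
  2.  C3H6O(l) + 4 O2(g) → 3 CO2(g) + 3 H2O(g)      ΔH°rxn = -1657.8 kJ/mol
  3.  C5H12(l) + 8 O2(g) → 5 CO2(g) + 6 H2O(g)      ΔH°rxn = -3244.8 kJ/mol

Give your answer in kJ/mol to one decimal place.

ΔH°rxn = -148.0 kJ/mol

eq. 1 reversed and × 2 (C6H6(l) must end up as a product; scale by 2 for the 2 C6H6(l)): (-2)·(-3135.4) = +6270.8 kJ/mol
eq. 2 reversed and × 2 (C3H6O(l) must end up as a product; scale by 2 for the 2 C3H6O(l)): (-2)·(-1657.8) = +3315.6 kJ/mol
eq. 3 × 3 (×3 to match 3 C5H12(l) in the target): (3)·(-3244.8) = -9734.4 kJ/mol
By Hess's law, ΔH°rxn = (-2)·(-3135.4) + (-2)·(-1657.8) + (3)·(-3244.8) = -148.0 kJ/mol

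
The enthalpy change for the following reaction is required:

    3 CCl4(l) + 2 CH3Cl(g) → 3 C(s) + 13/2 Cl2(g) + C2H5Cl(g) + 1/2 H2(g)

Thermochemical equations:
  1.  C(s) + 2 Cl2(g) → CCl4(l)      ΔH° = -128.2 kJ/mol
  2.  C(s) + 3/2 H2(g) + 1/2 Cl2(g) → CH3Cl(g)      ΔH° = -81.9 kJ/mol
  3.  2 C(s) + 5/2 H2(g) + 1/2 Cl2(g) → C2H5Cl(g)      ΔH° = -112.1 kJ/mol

eq. 1 reversed and × 3: (-3)·(-128.2) = +384.6 kJ/mol
eq. 2 reversed and × 2: (-2)·(-81.9) = +163.8 kJ/mol
eq. 3 as written: -112.1 kJ/mol
Combining the equations, ΔH° = (+384.6) + (+163.8) + (-112.1) = 436.3 kJ/mol

ΔH° = 436.3 kJ/mol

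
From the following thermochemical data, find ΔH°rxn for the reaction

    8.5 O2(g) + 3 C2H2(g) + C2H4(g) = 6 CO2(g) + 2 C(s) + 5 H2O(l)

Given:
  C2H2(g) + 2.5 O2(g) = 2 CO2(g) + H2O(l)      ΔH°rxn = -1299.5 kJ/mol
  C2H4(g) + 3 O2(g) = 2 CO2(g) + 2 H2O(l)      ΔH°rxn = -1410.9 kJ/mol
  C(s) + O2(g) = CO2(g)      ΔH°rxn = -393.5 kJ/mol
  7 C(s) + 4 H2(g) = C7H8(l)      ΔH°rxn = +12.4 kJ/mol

ΔH°rxn = -4522.4 kJ/mol

equation 1 × 3 (scale by 3 for the 3 C2H2(g)): (3)·(-1299.5) = -3898.5 kJ/mol
equation 2 as written (C2H4(g) already on the reactant side): -1410.9 kJ/mol
equation 3 reversed and × 2: (-2)·(-393.5) = +787.0 kJ/mol
equation 4: not needed (H2(g) appears nowhere else).
ΔH°rxn = (3)·(-1299.5) + (1)·(-1410.9) + (-2)·(-393.5) = -4522.4 kJ/mol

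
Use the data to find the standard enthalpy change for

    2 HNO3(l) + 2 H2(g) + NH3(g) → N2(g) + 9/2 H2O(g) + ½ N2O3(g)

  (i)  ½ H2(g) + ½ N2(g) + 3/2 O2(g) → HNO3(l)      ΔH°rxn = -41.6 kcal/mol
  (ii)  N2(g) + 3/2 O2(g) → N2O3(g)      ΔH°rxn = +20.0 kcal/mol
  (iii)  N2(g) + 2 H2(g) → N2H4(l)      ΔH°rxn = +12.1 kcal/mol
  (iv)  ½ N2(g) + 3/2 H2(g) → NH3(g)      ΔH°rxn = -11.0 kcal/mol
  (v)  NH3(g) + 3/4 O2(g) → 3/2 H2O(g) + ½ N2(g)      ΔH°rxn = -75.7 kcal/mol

ΔH°rxn = -155.9 kcal/mol

(i) reversed and × 2 (HNO3(l) must end up as a reactant; ×2 to match 2 HNO3(l) in the target): (-2)·(-41.6) = +83.2 kcal/mol
(ii) × 1/2 (×1/2 to match 1/2 N2O3(g) in the target): (1/2)·(+20.0) = +10.0 kcal/mol
(iii): not needed (N2H4(l) appears nowhere else).
(iv) × 2: (2)·(-11.0) = -22.0 kcal/mol
(v) × 3 (scale by 3 for the 9/2 H2O(g)): (3)·(-75.7) = -227.1 kcal/mol
Summing the manipulated equations, ΔH°rxn = (+83.2) + (+10.0) + (-22.0) + (-227.1) = -155.9 kcal/mol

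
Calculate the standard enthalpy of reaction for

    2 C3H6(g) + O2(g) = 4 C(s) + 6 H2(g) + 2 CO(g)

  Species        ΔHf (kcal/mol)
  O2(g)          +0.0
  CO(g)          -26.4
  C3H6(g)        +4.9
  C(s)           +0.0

Products: 4·(+0.0) + 6·(+0.0) + 2·(-26.4) = -52.8
Reactants: 2·(+4.9) + 1·(+0.0) = +9.8
ΔHrxn = (-52.8) − (+9.8) = -62.6 kcal/mol

ΔHrxn = -62.6 kcal/mol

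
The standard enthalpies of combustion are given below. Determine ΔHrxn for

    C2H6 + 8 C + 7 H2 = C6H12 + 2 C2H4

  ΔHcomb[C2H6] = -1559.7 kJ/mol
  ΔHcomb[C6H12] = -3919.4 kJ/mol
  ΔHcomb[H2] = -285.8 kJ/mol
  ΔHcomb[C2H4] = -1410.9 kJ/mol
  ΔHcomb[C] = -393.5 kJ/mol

ΔHrxn = 32.9 kJ/mol

Using ΔH = Σ nΔHc°(reactants) − Σ nΔHc°(products):
= [1·(-1559.7) + 8·(-393.5) + 7·(-285.8)] − [1·(-3919.4) + 2·(-1410.9)]
= 32.9 kJ/mol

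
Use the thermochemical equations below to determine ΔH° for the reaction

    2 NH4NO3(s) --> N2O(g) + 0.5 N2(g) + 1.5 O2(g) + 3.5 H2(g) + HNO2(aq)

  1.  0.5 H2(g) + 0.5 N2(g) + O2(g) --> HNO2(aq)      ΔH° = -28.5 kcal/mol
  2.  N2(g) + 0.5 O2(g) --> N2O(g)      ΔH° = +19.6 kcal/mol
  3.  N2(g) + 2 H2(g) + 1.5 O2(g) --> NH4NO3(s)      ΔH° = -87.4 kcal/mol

ΔH° = 165.9 kcal/mol

eq. 1 as written: -28.5 kcal/mol
eq. 2 as written: +19.6 kcal/mol
eq. 3 reversed and × 2: (-2)·(-87.4) = +174.8 kcal/mol
By Hess's law, ΔH° = (-28.5) + (+19.6) + (+174.8) = 165.9 kcal/mol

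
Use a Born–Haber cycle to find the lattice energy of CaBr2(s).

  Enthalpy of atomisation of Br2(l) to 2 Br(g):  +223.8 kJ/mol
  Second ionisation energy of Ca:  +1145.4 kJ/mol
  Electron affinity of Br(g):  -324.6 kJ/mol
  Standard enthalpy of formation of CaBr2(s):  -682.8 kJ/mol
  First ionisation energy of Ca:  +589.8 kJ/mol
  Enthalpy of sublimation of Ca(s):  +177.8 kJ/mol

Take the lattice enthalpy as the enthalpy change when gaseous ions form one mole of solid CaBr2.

ΔHf° = 1·ΔHsub + 1·(ΣIE) + 1·D(Br2) + 2·EA + U
-682.8 = 1·(+177.8) + 1·(+1735.2) + 1·(+223.8) + 2·(-324.6) + U
U = -682.8 − (+1487.6) = -2170.4 kJ/mol

U = -2170.4 kJ/mol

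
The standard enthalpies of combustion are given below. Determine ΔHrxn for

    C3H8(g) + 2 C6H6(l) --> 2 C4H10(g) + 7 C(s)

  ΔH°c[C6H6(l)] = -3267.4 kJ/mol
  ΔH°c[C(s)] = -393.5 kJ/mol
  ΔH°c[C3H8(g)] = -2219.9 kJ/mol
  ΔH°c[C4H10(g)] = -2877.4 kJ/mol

ΔHrxn = -245.4 kJ/mol

With combustion enthalpies, reactants minus products:
= [1·(-2219.9) + 2·(-3267.4)] − [2·(-2877.4) + 7·(-393.5)]
= -245.4 kJ/mol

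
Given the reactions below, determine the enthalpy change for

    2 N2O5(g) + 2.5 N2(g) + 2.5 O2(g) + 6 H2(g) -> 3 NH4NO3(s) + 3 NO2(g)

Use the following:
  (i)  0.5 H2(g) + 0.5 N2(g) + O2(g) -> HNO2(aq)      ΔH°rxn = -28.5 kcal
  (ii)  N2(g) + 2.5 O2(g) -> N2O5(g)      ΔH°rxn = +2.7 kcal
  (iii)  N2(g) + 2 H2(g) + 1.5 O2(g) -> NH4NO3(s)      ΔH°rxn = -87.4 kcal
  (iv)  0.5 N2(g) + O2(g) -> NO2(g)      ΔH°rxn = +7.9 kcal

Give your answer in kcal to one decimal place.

ΔH°rxn = -243.9 kcal

(i): not needed (HNO2(aq) appears nowhere else).
(ii) reversed and × 2 (N2O5(g) must end up as a reactant; ×2 to match 2 N2O5(g) in the target): (-2)·(+2.7) = -5.4 kcal
(iii) × 3 (×3 to match 3 NH4NO3(s) in the target): (3)·(-87.4) = -262.2 kcal
(iv) × 3 (scale by 3 for the 3 NO2(g)): (3)·(+7.9) = +23.7 kcal
Summing the manipulated equations, ΔH°rxn = (-5.4) + (-262.2) + (+23.7) = -243.9 kcal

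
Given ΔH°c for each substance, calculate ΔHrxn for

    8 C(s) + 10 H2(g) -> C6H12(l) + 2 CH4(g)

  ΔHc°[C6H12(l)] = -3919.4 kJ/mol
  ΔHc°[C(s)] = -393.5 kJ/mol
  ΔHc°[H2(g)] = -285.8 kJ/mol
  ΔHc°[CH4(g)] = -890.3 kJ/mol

With combustion enthalpies, reactants minus products:
= [8·(-393.5) + 10·(-285.8)] − [1·(-3919.4) + 2·(-890.3)]
= -306.0 kJ/mol

ΔHrxn = -306.0 kJ/mol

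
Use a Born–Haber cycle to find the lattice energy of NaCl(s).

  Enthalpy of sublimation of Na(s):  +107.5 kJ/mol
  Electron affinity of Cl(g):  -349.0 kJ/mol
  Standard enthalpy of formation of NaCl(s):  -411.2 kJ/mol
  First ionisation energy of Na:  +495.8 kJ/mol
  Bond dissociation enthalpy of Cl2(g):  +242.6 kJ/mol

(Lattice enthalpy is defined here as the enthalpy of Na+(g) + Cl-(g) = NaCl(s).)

ΔHf° = 1·ΔHsub + 1·(ΣIE) + 1/2·D(Cl2) + 1·EA + U
-411.2 = 1·(+107.5) + 1·(+495.8) + 1/2·(+242.6) + 1·(-349.0) + U
U = -411.2 − (+375.6) = -786.8 kJ/mol

U = -786.8 kJ/mol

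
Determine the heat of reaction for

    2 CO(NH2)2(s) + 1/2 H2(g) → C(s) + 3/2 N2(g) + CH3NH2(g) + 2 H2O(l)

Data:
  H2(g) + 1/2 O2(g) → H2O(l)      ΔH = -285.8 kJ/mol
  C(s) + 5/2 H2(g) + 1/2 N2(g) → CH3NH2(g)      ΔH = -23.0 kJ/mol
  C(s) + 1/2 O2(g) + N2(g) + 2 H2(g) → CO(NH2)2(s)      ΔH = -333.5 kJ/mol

ΔH = 72.4 kJ/mol

equation 1 × 2: (2)·(-285.8) = -571.6 kJ/mol
equation 2 as written: -23.0 kJ/mol
equation 3 reversed and × 2: (-2)·(-333.5) = +667.0 kJ/mol
Summing the manipulated equations, ΔH = (2)·(-285.8) + (1)·(-23.0) + (-2)·(-333.5) = 72.4 kJ/mol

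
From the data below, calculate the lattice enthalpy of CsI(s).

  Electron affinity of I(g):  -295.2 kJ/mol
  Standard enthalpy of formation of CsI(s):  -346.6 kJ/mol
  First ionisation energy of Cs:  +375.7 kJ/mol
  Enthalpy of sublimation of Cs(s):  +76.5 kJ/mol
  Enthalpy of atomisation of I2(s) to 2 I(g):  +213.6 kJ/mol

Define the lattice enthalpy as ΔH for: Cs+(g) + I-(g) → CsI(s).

U = -610.4 kJ/mol

ΔHf° = 1·ΔHsub + 1·(ΣIE) + 1/2·D(I2) + 1·EA + U
-346.6 = 1·(+76.5) + 1·(+375.7) + 1/2·(+213.6) + 1·(-295.2) + U
U = -346.6 − (+263.8) = -610.4 kJ/mol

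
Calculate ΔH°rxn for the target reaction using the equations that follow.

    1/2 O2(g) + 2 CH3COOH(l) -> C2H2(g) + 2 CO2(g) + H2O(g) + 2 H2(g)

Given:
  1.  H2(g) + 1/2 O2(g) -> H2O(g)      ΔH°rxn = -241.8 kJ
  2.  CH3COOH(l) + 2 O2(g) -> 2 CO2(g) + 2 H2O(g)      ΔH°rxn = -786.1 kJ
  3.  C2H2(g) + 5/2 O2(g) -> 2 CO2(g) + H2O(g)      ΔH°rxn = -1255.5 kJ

eq. 1 reversed and × 2 (reverse to put H2(g) on the product side; scale by 2 for the 2 H2(g)): (-2)·(-241.8) = +483.6 kJ
eq. 2 × 2 (×2 to match 2 CH3COOH(l) in the target): (2)·(-786.1) = -1572.2 kJ
eq. 3 reversed (reverse to put C2H2(g) on the product side): +1255.5 kJ
ΔH°rxn = (-2)·(-241.8) + (2)·(-786.1) + (-1)·(-1255.5) = 166.9 kJ

ΔH°rxn = 166.9 kJ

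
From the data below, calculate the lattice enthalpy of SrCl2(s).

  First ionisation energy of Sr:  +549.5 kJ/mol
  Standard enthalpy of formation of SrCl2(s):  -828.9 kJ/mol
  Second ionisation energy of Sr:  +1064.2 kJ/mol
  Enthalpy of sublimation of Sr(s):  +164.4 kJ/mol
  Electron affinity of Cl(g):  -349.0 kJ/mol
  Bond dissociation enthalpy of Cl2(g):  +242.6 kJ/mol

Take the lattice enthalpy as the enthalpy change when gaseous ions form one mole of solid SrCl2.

ΔHf° = 1·ΔHsub + 1·(ΣIE) + 1·D(Cl2) + 2·EA + U
-828.9 = 1·(+164.4) + 1·(+1613.7) + 1·(+242.6) + 2·(-349.0) + U
U = -828.9 − (+1322.7) = -2151.6 kJ/mol

U = -2151.6 kJ/mol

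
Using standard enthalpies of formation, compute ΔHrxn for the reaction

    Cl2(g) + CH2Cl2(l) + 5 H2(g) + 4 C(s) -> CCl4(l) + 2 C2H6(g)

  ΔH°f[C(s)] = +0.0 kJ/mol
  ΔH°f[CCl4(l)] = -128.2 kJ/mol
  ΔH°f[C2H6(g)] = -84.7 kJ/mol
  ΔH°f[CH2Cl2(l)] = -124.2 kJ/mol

ΔH°rxn = Σ nΔHf°(products) − Σ nΔHf°(reactants).
Products: 1·(-128.2) + 2·(-84.7) = -297.6
Reactants: 1·(+0.0) + 1·(-124.2) + 5·(+0.0) + 4·(+0.0) = -124.2
ΔHrxn = (-297.6) − (-124.2) = -173.4 kJ/mol

ΔHrxn = -173.4 kJ/mol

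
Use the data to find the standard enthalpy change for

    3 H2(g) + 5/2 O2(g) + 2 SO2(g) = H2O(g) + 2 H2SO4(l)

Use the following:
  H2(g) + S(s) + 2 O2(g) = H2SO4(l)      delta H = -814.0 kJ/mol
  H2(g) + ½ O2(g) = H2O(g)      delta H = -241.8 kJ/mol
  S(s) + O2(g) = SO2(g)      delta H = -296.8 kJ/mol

delta H = -1276.2 kJ/mol

equation 1 × 2: (2)·(-814.0) = -1628.0 kJ/mol
equation 2 as written: -241.8 kJ/mol
equation 3 reversed and × 2: (-2)·(-296.8) = +593.6 kJ/mol
Summing the manipulated equations, delta H = (-1628.0) + (-241.8) + (+593.6) = -1276.2 kJ/mol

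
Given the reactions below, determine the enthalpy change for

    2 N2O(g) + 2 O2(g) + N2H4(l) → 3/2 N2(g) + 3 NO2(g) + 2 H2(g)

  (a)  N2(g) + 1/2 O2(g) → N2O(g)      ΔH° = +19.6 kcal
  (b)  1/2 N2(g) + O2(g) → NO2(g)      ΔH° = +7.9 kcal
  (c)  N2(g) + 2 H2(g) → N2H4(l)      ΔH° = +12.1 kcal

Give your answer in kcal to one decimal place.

(a) reversed and × 2: (-2)·(+19.6) = -39.2 kcal
(b) × 3: (3)·(+7.9) = +23.7 kcal
(c) reversed: -12.1 kcal
Combining the equations, ΔH° = (-39.2) + (+23.7) + (-12.1) = -27.6 kcal

ΔH° = -27.6 kcal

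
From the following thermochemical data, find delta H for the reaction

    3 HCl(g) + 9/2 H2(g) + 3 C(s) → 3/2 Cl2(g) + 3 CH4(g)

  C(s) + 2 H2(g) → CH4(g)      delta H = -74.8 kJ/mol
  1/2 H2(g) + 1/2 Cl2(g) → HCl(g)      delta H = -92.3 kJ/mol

delta H = 52.5 kJ/mol

equation 1 × 3 (×3 to match 3 CH4(g) in the target): (3)·(-74.8) = -224.4 kJ/mol
equation 2 reversed and × 3 (reverse to put HCl(g) on the reactant side; scale by 3 for the 3 HCl(g)): (-3)·(-92.3) = +276.9 kJ/mol
Combining the equations, delta H = (3)·(-74.8) + (-3)·(-92.3) = 52.5 kJ/mol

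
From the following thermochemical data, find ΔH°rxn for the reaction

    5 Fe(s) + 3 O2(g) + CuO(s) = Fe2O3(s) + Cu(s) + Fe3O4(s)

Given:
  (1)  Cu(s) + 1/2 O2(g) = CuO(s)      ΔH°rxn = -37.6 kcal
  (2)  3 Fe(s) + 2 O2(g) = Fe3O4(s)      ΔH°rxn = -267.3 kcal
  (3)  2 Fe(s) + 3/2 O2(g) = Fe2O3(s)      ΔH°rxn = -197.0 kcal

ΔH°rxn = -426.7 kcal

(1) reversed (CuO(s) must end up as a reactant): +37.6 kcal
(2) as written (Fe3O4(s) already on the product side): -267.3 kcal
(3) as written (Fe2O3(s) already on the product side): -197.0 kcal
ΔH°rxn = (-1)·(-37.6) + (1)·(-267.3) + (1)·(-197.0) = -426.7 kcal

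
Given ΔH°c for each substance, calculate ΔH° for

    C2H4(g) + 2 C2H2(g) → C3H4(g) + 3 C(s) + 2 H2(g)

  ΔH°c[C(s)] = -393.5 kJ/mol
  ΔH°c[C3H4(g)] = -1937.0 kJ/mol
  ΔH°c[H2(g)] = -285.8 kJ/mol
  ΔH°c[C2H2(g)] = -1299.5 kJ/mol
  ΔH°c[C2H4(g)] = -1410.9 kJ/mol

ΔH° = -320.8 kJ/mol

With combustion enthalpies, reactants minus products:
= [1·(-1410.9) + 2·(-1299.5)] − [1·(-1937.0) + 3·(-393.5) + 2·(-285.8)]
= -320.8 kJ/mol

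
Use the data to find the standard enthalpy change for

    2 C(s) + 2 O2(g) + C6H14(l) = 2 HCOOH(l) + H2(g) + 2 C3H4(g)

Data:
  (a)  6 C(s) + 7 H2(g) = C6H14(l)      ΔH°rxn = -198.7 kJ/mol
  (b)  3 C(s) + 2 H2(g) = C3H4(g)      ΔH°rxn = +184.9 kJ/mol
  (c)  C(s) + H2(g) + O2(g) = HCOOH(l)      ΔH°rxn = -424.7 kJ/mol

(a) reversed (reverse to put C6H14(l) on the reactant side): +198.7 kJ/mol
(b) × 2 (×2 to match 2 C3H4(g) in the target): (2)·(+184.9) = +369.8 kJ/mol
(c) × 2 (×2 to match 2 HCOOH(l) in the target): (2)·(-424.7) = -849.4 kJ/mol
Combining the equations, ΔH°rxn = (+198.7) + (+369.8) + (-849.4) = -280.9 kJ/mol

ΔH°rxn = -280.9 kJ/mol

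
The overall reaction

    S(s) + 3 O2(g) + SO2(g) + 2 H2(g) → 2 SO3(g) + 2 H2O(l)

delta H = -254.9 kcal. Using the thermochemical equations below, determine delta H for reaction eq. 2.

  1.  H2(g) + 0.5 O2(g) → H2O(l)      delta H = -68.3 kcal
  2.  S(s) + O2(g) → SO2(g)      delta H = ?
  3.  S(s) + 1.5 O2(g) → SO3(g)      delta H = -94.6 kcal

eq. 1 × 2: (2)·(-68.3) = -136.6 kcal
eq. 2 reversed: contributes −x
eq. 3 × 2: (2)·(-94.6) = -189.2 kcal
-254.9 = (-136.6) + (-189.2) − x
x = (-254.9 − (-325.8)) / (-1) = -70.9 kcal

delta H = -70.9 kcal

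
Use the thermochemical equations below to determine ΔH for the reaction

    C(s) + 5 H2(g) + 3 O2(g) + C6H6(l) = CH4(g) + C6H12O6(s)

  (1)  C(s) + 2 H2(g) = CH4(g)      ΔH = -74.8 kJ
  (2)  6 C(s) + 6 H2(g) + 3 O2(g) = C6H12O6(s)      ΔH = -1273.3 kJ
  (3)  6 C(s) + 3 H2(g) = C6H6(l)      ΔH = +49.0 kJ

(1) as written (CH4(g) already on the product side): -74.8 kJ
(2) as written (C6H12O6(s) already on the product side): -1273.3 kJ
(3) reversed (C6H6(l) must end up as a reactant): -49.0 kJ
By Hess's law, ΔH = (1)·(-74.8) + (1)·(-1273.3) + (-1)·(+49.0) = -1397.1 kJ

ΔH = -1397.1 kJ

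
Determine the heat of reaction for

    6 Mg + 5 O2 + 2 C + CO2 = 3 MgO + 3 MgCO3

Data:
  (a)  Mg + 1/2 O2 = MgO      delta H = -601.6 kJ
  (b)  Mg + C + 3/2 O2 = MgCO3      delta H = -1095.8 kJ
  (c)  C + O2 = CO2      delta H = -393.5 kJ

(a) × 3: (3)·(-601.6) = -1804.8 kJ
(b) × 3: (3)·(-1095.8) = -3287.4 kJ
(c) reversed: +393.5 kJ
delta H = (3)·(-601.6) + (3)·(-1095.8) + (-1)·(-393.5) = -4698.7 kJ

delta H = -4698.7 kJ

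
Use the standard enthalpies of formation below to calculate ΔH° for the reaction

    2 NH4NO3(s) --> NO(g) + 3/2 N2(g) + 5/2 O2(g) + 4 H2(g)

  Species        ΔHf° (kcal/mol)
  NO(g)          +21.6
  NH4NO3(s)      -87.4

ΔH° = 196.4 kcal/mol

ΔH°rxn = Σ nΔHf°(products) − Σ nΔHf°(reactants).
Products: 1·(+21.6) + 3/2·(+0.0) + 5/2·(+0.0) + 4·(+0.0) = +21.6
Reactants: 2·(-87.4) = -174.8
ΔH° = (+21.6) − (-174.8) = 196.4 kcal/mol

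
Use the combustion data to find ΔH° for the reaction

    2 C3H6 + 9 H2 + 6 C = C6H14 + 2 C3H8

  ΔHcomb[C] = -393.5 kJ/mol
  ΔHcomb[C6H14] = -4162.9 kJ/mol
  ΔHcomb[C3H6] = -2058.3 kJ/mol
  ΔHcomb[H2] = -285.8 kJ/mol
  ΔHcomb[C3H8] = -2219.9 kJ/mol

ΔH° = -447.1 kJ/mol

With combustion enthalpies, reactants minus products:
= [2·(-2058.3) + 9·(-285.8) + 6·(-393.5)] − [1·(-4162.9) + 2·(-2219.9)]
= -447.1 kJ/mol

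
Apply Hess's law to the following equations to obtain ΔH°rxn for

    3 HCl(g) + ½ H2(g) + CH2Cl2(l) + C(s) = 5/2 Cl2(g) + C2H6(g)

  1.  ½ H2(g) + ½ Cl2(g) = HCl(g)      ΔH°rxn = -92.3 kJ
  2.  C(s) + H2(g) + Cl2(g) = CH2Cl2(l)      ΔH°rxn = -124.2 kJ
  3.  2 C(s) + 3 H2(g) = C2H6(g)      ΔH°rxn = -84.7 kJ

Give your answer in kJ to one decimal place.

eq. 1 reversed and × 3 (HCl(g) must end up as a reactant; scale by 3 for the 3 HCl(g)): (-3)·(-92.3) = +276.9 kJ
eq. 2 reversed (CH2Cl2(l) must end up as a reactant): +124.2 kJ
eq. 3 as written (C2H6(g) already on the product side): -84.7 kJ
Since enthalpy is a state function, ΔH°rxn = (-3)·(-92.3) + (-1)·(-124.2) + (1)·(-84.7) = 316.4 kJ

ΔH°rxn = 316.4 kJ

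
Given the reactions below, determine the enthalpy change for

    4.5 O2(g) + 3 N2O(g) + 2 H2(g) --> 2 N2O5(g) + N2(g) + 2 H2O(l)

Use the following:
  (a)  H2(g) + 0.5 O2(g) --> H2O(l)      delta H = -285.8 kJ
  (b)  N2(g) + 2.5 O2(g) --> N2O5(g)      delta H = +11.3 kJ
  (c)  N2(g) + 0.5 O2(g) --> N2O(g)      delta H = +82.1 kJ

delta H = -795.3 kJ

(a) × 2: (2)·(-285.8) = -571.6 kJ
(b) × 2: (2)·(+11.3) = +22.6 kJ
(c) reversed and × 3: (-3)·(+82.1) = -246.3 kJ
Since enthalpy is a state function, delta H = (-571.6) + (+22.6) + (-246.3) = -795.3 kJ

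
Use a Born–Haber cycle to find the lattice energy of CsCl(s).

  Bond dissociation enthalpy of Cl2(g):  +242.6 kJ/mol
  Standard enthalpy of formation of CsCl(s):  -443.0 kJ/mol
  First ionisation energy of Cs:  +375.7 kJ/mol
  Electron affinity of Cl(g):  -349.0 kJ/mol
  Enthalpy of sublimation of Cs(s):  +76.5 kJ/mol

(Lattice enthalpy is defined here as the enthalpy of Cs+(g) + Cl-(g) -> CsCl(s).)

ΔHf° = 1·ΔHsub + 1·(ΣIE) + 1/2·D(Cl2) + 1·EA + U
-443.0 = 1·(+76.5) + 1·(+375.7) + 1/2·(+242.6) + 1·(-349.0) + U
U = -443.0 − (+224.5) = -667.5 kJ/mol

U = -667.5 kJ/mol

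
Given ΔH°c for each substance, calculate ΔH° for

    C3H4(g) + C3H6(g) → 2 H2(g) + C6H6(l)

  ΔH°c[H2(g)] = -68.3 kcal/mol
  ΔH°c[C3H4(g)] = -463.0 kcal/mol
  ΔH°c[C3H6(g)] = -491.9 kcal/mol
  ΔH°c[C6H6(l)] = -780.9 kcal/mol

With combustion enthalpies, reactants minus products:
= [1·(-463.0) + 1·(-491.9)] − [2·(-68.3) + 1·(-780.9)]
= -37.4 kcal/mol

ΔH° = -37.4 kcal/mol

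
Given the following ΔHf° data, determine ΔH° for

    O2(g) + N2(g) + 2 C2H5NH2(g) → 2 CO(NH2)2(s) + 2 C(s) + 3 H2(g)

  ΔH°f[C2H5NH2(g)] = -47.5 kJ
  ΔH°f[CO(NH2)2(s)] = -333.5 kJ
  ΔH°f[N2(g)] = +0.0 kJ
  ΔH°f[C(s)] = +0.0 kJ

ΔH° = -572.0 kJ

ΔH°rxn = Σ nΔHf°(products) − Σ nΔHf°(reactants).
Products: 2·(-333.5) + 2·(+0.0) + 3·(+0.0) = -667.0
Reactants: 1·(+0.0) + 1·(+0.0) + 2·(-47.5) = -95.0
ΔH° = (-667.0) − (-95.0) = -572.0 kJ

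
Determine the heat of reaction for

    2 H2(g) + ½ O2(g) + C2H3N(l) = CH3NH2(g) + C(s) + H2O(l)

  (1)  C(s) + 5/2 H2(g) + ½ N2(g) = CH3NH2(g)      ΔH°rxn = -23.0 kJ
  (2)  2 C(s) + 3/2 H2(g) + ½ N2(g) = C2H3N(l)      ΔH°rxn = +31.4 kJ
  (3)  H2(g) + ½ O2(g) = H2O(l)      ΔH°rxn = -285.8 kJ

(1) as written: -23.0 kJ
(2) reversed: -31.4 kJ
(3) as written: -285.8 kJ
Combining the equations, ΔH°rxn = (1)·(-23.0) + (-1)·(+31.4) + (1)·(-285.8) = -340.2 kJ

ΔH°rxn = -340.2 kJ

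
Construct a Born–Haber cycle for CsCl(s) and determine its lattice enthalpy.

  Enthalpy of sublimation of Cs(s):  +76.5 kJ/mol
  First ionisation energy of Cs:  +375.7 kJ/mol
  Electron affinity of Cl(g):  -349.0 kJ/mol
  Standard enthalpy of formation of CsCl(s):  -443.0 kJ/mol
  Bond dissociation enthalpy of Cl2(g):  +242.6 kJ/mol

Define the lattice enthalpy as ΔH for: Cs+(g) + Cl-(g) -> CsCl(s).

U = -667.5 kJ/mol

ΔHf° = 1·ΔHsub + 1·(ΣIE) + 1/2·D(Cl2) + 1·EA + U
-443.0 = 1·(+76.5) + 1·(+375.7) + 1/2·(+242.6) + 1·(-349.0) + U
U = -443.0 − (+224.5) = -667.5 kJ/mol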